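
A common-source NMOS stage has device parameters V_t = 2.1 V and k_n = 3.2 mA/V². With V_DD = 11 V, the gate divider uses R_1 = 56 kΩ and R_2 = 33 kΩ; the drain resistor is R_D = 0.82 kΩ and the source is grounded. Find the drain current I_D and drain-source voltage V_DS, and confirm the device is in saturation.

V_G = V_DD·R_2/(R_1+R_2) = 11×33/89 = 4.08 V. With the source grounded, V_GS = V_G = 4.08 V.
Assume saturation: I_D = (k_n/2)(V_GS − V_t)² = (3.2/2)×(4.08 − 2.1)² = 1.6×1.98² = 6.26 mA.
V_DS = V_DD − I_D·R_D = 11 − 6.26×0.82 = 5.86 V.
Saturation requires V_DS ≥ V_GS − V_t = 1.98 V; 5.86 ≥ 1.98 ✓.

I_D ≈ 6.3 mA, V_DS ≈ 5.9 V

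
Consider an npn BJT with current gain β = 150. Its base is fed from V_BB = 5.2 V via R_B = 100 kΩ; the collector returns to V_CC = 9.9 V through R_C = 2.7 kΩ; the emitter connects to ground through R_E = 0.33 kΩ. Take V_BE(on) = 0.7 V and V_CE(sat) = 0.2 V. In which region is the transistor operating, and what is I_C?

Assume active: I_B = (5.2 − 0.7)/(100 + 151×0.33) = 0.03 mA, I_C = β·I_B = 4.51 mA.
Then V_CE = 9.9 − 4.51×2.7 − 4.54×0.33 = -3.76 V < 0.2 V — the active assumption fails.
Re-solve with V_CE = 0.2 V. KCL at the emitter: V_E/R_E = (V_BB−0.7−V_E)/R_B + (V_CC−0.2−V_E)/R_C, giving V_E = 1.07 V.
I_C = (V_CC − 0.2 − V_E)/R_C = (9.7 − 1.07)/2.7 = 3.2 mA.
Check: I_B = (4.5 − 1.07)/100 = 0.0343 mA, and β·I_B = 5.15 mA > I_C, confirming saturation.

saturation; I_C ≈ 3.2 mA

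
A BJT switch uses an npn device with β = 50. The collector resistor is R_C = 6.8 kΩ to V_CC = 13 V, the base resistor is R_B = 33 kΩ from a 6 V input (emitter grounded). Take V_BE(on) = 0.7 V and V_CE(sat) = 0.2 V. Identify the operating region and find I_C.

saturation; I_C ≈ 1.9 mA

Assume active: I_B = (6 − 0.7)/33 = 0.161 mA, giving I_C = β·I_B = 8.03 mA.
But then V_CE = 13 − 8.03×6.8 = -41.6 V < V_CE(sat) = 0.2 V — impossible in the active region.
So the transistor is saturated. With V_CE = 0.2 V, I_C = (V_CC − 0.2)/R_C = 12.8/6.8 = 1.88 mA.
Check: β·I_B = 8.03 mA > I_C = 1.88 mA, confirming saturation.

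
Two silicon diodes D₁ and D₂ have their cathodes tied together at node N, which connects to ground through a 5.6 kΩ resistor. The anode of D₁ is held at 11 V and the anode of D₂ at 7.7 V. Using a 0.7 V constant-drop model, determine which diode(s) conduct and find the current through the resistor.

Only D₁ conducts; I_R ≈ 1.8 mA

Assume both conduct. Then node N would need to be at both 11−0.7 = 10.3 V and 7.7−0.7 = 7 V, which is impossible.
Assume only D₁ conducts: V_N = 11 − 0.7 = 10.3 V, so I_R = 10.3/5.6 = 1.84 mA.
Check D₂: its anode-to-cathode voltage is 7.7 − 10.3 = -2.6 V < 0.7 V, so it is off. The assumption is consistent.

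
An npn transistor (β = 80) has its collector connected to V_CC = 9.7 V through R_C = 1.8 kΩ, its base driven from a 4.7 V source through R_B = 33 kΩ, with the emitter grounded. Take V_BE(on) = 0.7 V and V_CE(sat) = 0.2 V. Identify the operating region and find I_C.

saturation; I_C ≈ 5.3 mA

Assume active: I_B = (4.7 − 0.7)/33 = 0.121 mA, giving I_C = β·I_B = 9.7 mA.
But then V_CE = 9.7 − 9.7×1.8 = -7.75 V < V_CE(sat) = 0.2 V — impossible in the active region.
So the transistor is saturated. With V_CE = 0.2 V, I_C = (V_CC − 0.2)/R_C = 9.5/1.8 = 5.28 mA.
Check: β·I_B = 9.7 mA > I_C = 5.28 mA, confirming saturation.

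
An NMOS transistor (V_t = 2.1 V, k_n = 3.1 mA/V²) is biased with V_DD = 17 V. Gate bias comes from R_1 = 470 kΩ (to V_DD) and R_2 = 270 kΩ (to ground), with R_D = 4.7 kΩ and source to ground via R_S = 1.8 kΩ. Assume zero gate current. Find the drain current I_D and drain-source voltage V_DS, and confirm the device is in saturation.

V_G = V_DD·R_2/(R_1+R_2) = 17×270/740 = 6.2 V.
Assume saturation: I_D = (k_n/2)(V_GS − V_t)² with V_GS = V_G − I_D·R_S = 6.2 − 1.8·I_D.
Substituting gives 5.02·I_D² − 23.9·I_D + 26.1 = 0, with roots I_D = 1.7 or 3.06 mA.
The root I_D = 3.06 mA gives V_GS = 0.695 V ≤ V_t, so take I_D = 1.7 mA.
Then V_GS = 3.15 V and V_DS = V_DD − I_D(R_D+R_S) = 17 − 1.7×6.5 = 5.96 V.
Saturation requires V_DS ≥ V_GS − V_t = 1.05 V; 5.96 ≥ 1.05 ✓.

I_D ≈ 1.7 mA, V_DS ≈ 6 V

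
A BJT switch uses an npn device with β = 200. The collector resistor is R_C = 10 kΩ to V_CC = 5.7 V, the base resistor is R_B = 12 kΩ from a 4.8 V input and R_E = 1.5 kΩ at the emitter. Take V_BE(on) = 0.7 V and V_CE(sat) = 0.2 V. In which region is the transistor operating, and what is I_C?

saturation; I_C ≈ 0.45 mA

Assume active: I_B = (4.8 − 0.7)/(12 + 201×1.5) = 0.0131 mA, I_C = β·I_B = 2.62 mA.
Then V_CE = 5.7 − 2.62×10 − 2.63×1.5 = -24.4 V < 0.2 V — the active assumption fails.
Re-solve with V_CE = 0.2 V. KCL at the emitter: V_E/R_E = (V_BB−0.7−V_E)/R_B + (V_CC−0.2−V_E)/R_C, giving V_E = 1.05 V.
I_C = (V_CC − 0.2 − V_E)/R_C = (5.5 − 1.05)/10 = 0.445 mA.
Check: I_B = (4.1 − 1.05)/12 = 0.254 mA, and β·I_B = 50.8 mA > I_C, confirming saturation.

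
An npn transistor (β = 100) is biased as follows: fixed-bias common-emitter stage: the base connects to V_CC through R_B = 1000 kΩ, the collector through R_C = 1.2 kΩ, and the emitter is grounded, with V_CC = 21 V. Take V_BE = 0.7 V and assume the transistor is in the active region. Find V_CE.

Base loop: V_CC = I_B·R_B + V_BE, so I_B = (21 − 0.7)/1000 kΩ = 0.0203 mA.
In the active region I_C = β·I_B = 100 × 0.0203 = 2.03 mA.
Collector loop: V_CE = V_CC − I_C·R_C = 21 − 2.03×1.2 = 18.6 V.
Since V_CE = 18.6 V > V_CE(sat) ≈ 0.2 V, the transistor is in the active region as assumed.

V_CE ≈ 19 V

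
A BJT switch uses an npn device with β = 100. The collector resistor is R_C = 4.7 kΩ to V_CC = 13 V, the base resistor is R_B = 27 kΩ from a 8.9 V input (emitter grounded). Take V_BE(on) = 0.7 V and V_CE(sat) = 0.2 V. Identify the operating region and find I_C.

Assume active: I_B = (8.9 − 0.7)/27 = 0.304 mA, giving I_C = β·I_B = 30.4 mA.
But then V_CE = 13 − 30.4×4.7 = -130 V < V_CE(sat) = 0.2 V — impossible in the active region.
So the transistor is saturated. With V_CE = 0.2 V, I_C = (V_CC − 0.2)/R_C = 12.8/4.7 = 2.72 mA.
Check: β·I_B = 30.4 mA > I_C = 2.72 mA, confirming saturation.

saturation; I_C ≈ 2.7 mA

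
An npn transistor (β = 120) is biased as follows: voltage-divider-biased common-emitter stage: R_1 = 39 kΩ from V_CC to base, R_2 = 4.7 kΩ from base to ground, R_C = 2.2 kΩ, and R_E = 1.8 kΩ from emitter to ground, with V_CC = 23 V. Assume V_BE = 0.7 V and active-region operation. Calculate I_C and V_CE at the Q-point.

I_C ≈ 0.96 mA, V_CE ≈ 19 V

Thevenize the base divider: V_Th = V_CC·R_2/(R_1+R_2) = 23×4.7/43.7 = 2.47 V, R_Th = R_1‖R_2 = 4.19 kΩ.
Base-emitter loop: V_Th = I_B·R_Th + V_BE + (β+1)I_B·R_E, so I_B = (2.47 − 0.7) / (4.19 + 121×1.8) = 0.00799 mA.
I_C = β·I_B = 120×0.00799 = 0.959 mA, and I_E = (β+1)I_B = 0.967 mA.
V_CE = V_CC − I_C·R_C − I_E·R_E = 23 − 0.959×2.2 − 0.967×1.8 = 19.2 V.
V_CE = 19.2 V > 0.2 V confirms active-region operation.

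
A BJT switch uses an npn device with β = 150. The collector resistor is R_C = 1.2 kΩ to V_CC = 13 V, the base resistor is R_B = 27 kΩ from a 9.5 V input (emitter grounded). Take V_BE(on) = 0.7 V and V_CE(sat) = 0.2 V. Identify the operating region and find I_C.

Assume active: I_B = (9.5 − 0.7)/27 = 0.326 mA, giving I_C = β·I_B = 48.9 mA.
But then V_CE = 13 − 48.9×1.2 = -45.7 V < V_CE(sat) = 0.2 V — impossible in the active region.
So the transistor is saturated. With V_CE = 0.2 V, I_C = (V_CC − 0.2)/R_C = 12.8/1.2 = 10.7 mA.
Check: β·I_B = 48.9 mA > I_C = 10.7 mA, confirming saturation.

saturation; I_C ≈ 11 mA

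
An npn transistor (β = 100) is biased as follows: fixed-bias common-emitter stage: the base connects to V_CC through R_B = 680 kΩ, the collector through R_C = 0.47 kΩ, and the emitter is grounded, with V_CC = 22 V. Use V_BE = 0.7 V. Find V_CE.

V_CE ≈ 21 V

Base loop: V_CC = I_B·R_B + V_BE, so I_B = (22 − 0.7)/680 kΩ = 0.0313 mA.
In the active region I_C = β·I_B = 100 × 0.0313 = 3.13 mA.
Collector loop: V_CE = V_CC − I_C·R_C = 22 − 3.13×0.47 = 20.5 V.
Since V_CE = 20.5 V > V_CE(sat) ≈ 0.2 V, the transistor is in the active region as assumed.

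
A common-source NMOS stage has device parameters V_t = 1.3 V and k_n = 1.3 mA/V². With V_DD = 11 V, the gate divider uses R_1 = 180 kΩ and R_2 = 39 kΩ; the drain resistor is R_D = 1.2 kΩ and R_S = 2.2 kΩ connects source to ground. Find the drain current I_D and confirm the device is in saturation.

V_G = V_DD·R_2/(R_1+R_2) = 11×39/219 = 1.96 V.
Assume saturation: I_D = (k_n/2)(V_GS − V_t)² with V_GS = V_G − I_D·R_S = 1.96 − 2.2·I_D.
Substituting gives 3.15·I_D² − 2.88·I_D + 0.282 = 0, with roots I_D = 0.111 or 0.806 mA.
The root I_D = 0.806 mA gives V_GS = 0.187 V ≤ V_t, so take I_D = 0.111 mA.
Then V_GS = 1.71 V and V_DS = V_DD − I_D(R_D+R_S) = 11 − 0.111×3.4 = 10.6 V.
Saturation requires V_DS ≥ V_GS − V_t = 0.414 V; 10.6 ≥ 0.414 ✓.

I_D ≈ 0.11 mA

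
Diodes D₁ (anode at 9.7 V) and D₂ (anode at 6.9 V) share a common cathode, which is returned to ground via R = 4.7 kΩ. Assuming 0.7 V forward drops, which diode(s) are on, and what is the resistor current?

Only D₁ conducts; I_R ≈ 1.9 mA

Assume both conduct. Then node N would need to be at both 9.7−0.7 = 9 V and 6.9−0.7 = 6.2 V, which is impossible.
Assume only D₁ conducts: V_N = 9.7 − 0.7 = 9 V, so I_R = 9/4.7 = 1.91 mA.
Check D₂: its anode-to-cathode voltage is 6.9 − 9 = -2.1 V < 0.7 V, so it is off. The assumption is consistent.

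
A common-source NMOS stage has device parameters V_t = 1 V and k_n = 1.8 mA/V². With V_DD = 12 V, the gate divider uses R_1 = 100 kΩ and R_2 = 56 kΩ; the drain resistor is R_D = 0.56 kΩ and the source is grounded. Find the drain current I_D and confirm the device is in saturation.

I_D ≈ 9.8 mA

V_G = V_DD·R_2/(R_1+R_2) = 12×56/156 = 4.31 V. With the source grounded, V_GS = V_G = 4.31 V.
Assume saturation: I_D = (k_n/2)(V_GS − V_t)² = (1.8/2)×(4.31 − 1)² = 0.9×3.31² = 9.85 mA.
V_DS = V_DD − I_D·R_D = 12 − 9.85×0.56 = 6.49 V.
Saturation requires V_DS ≥ V_GS − V_t = 3.31 V; 6.49 ≥ 3.31 ✓.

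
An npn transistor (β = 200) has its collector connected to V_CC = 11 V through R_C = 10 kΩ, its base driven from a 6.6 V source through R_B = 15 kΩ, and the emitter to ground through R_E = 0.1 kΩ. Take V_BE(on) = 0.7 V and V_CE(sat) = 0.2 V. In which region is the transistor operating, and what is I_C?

Assume active: I_B = (6.6 − 0.7)/(15 + 201×0.1) = 0.168 mA, I_C = β·I_B = 33.6 mA.
Then V_CE = 11 − 33.6×10 − 33.8×0.1 = -329 V < 0.2 V — the active assumption fails.
Re-solve with V_CE = 0.2 V. KCL at the emitter: V_E/R_E = (V_BB−0.7−V_E)/R_B + (V_CC−0.2−V_E)/R_C, giving V_E = 0.145 V.
I_C = (V_CC − 0.2 − V_E)/R_C = (10.8 − 0.145)/10 = 1.07 mA.
Check: I_B = (5.9 − 0.145)/15 = 0.384 mA, and β·I_B = 76.7 mA > I_C, confirming saturation.

saturation; I_C ≈ 1.1 mA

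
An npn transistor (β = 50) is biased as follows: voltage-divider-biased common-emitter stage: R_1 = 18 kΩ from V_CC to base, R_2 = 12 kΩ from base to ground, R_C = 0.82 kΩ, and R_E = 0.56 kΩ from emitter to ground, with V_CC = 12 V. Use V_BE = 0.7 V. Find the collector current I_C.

I_C ≈ 5.7 mA

Thevenize the base divider: V_Th = V_CC·R_2/(R_1+R_2) = 12×12/30 = 4.8 V, R_Th = R_1‖R_2 = 7.2 kΩ.
Base-emitter loop: V_Th = I_B·R_Th + V_BE + (β+1)I_B·R_E, so I_B = (4.8 − 0.7) / (7.2 + 51×0.56) = 0.115 mA.
I_C = β·I_B = 50×0.115 = 5.73 mA, and I_E = (β+1)I_B = 5.85 mA.
V_CE = V_CC − I_C·R_C − I_E·R_E = 12 − 5.73×0.82 − 5.85×0.56 = 4.02 V.
V_CE = 4.02 V > 0.2 V confirms active-region operation.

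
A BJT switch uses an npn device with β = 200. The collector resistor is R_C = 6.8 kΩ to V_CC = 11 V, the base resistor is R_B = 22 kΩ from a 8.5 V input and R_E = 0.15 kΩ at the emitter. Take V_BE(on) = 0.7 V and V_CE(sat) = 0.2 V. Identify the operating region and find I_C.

Assume active: I_B = (8.5 − 0.7)/(22 + 201×0.15) = 0.15 mA, I_C = β·I_B = 29.9 mA.
Then V_CE = 11 − 29.9×6.8 − 30.1×0.15 = -197 V < 0.2 V — the active assumption fails.
Re-solve with V_CE = 0.2 V. KCL at the emitter: V_E/R_E = (V_BB−0.7−V_E)/R_B + (V_CC−0.2−V_E)/R_C, giving V_E = 0.283 V.
I_C = (V_CC − 0.2 − V_E)/R_C = (10.8 − 0.283)/6.8 = 1.55 mA.
Check: I_B = (7.8 − 0.283)/22 = 0.342 mA, and β·I_B = 68.3 mA > I_C, confirming saturation.

saturation; I_C ≈ 1.5 mA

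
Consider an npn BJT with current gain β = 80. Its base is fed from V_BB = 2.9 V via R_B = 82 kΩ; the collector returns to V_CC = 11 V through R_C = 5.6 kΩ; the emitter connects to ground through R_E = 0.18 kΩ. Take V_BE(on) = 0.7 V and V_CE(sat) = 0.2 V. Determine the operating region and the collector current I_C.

Assume active. Base-emitter loop: I_B = (V_BB − V_BE)/(R_B + (β+1)R_E) = (2.9 − 0.7)/(82 + 81×0.18) = 0.0228 mA.
I_C = β·I_B = 80×0.0228 = 1.82 mA.
V_CE = V_CC − I_C·R_C − I_E·R_E = 11 − 1.82×5.6 − 1.85×0.18 = 0.463 V > V_CE(sat), so the active-region assumption holds.

active; I_C ≈ 1.8 mA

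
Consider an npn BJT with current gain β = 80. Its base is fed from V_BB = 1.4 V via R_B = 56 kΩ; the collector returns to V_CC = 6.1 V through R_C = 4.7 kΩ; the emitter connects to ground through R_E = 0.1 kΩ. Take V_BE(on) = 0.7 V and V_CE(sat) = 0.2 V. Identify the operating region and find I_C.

active; I_C ≈ 0.87 mA

Assume active. Base-emitter loop: I_B = (V_BB − V_BE)/(R_B + (β+1)R_E) = (1.4 − 0.7)/(56 + 81×0.1) = 0.0109 mA.
I_C = β·I_B = 80×0.0109 = 0.874 mA.
V_CE = V_CC − I_C·R_C − I_E·R_E = 6.1 − 0.874×4.7 − 0.885×0.1 = 1.91 V > V_CE(sat), so the active-region assumption holds.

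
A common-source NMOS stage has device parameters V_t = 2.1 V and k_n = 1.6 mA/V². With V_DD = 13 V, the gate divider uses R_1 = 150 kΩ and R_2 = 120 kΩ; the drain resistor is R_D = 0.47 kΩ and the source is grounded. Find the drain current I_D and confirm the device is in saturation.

I_D ≈ 11 mA

V_G = V_DD·R_2/(R_1+R_2) = 13×120/270 = 5.78 V. With the source grounded, V_GS = V_G = 5.78 V.
Assume saturation: I_D = (k_n/2)(V_GS − V_t)² = (1.6/2)×(5.78 − 2.1)² = 0.8×3.68² = 10.8 mA.
V_DS = V_DD − I_D·R_D = 13 − 10.8×0.47 = 7.91 V.
Saturation requires V_DS ≥ V_GS − V_t = 3.68 V; 7.91 ≥ 3.68 ✓.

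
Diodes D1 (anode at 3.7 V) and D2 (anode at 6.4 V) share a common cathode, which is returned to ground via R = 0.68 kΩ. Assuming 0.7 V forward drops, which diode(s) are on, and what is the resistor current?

Only D2 conducts; I_R ≈ 8.4 mA

Assume both conduct. Then node N would need to be at both 3.7−0.7 = 3 V and 6.4−0.7 = 5.7 V, which is impossible.
Assume only D2 conducts: V_N = 6.4 − 0.7 = 5.7 V, so I_R = 5.7/0.68 = 8.38 mA.
Check D1: its anode-to-cathode voltage is 3.7 − 5.7 = -2 V < 0.7 V, so it is off. The assumption is consistent.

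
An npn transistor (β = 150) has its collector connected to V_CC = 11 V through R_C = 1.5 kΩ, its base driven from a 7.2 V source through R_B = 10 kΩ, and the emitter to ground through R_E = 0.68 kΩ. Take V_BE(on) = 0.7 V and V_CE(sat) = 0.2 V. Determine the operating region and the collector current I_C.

saturation; I_C ≈ 4.9 mA

Assume active: I_B = (7.2 − 0.7)/(10 + 151×0.68) = 0.0577 mA, I_C = β·I_B = 8.65 mA.
Then V_CE = 11 − 8.65×1.5 − 8.71×0.68 = -7.9 V < 0.2 V — the active assumption fails.
Re-solve with V_CE = 0.2 V. KCL at the emitter: V_E/R_E = (V_BB−0.7−V_E)/R_B + (V_CC−0.2−V_E)/R_C, giving V_E = 3.51 V.
I_C = (V_CC − 0.2 − V_E)/R_C = (10.8 − 3.51)/1.5 = 4.86 mA.
Check: I_B = (6.5 − 3.51)/10 = 0.299 mA, and β·I_B = 44.9 mA > I_C, confirming saturation.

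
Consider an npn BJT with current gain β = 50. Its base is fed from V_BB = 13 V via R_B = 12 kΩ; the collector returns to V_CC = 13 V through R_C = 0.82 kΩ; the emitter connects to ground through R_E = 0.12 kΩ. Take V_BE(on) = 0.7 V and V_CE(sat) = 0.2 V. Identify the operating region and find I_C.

saturation; I_C ≈ 14 mA

Assume active: I_B = (13 − 0.7)/(12 + 51×0.12) = 0.679 mA, I_C = β·I_B = 33.9 mA.
Then V_CE = 13 − 33.9×0.82 − 34.6×0.12 = -19 V < 0.2 V — the active assumption fails.
Re-solve with V_CE = 0.2 V. KCL at the emitter: V_E/R_E = (V_BB−0.7−V_E)/R_B + (V_CC−0.2−V_E)/R_C, giving V_E = 1.73 V.
I_C = (V_CC − 0.2 − V_E)/R_C = (12.8 − 1.73)/0.82 = 13.5 mA.
Check: I_B = (12.3 − 1.73)/12 = 0.881 mA, and β·I_B = 44.1 mA > I_C, confirming saturation.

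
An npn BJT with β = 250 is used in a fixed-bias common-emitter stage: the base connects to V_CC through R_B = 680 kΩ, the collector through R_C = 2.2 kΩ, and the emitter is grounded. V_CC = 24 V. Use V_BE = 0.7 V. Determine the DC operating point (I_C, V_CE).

Base loop: V_CC = I_B·R_B + V_BE, so I_B = (24 − 0.7)/680 kΩ = 0.0343 mA.
In the active region I_C = β·I_B = 250 × 0.0343 = 8.57 mA.
Collector loop: V_CE = V_CC − I_C·R_C = 24 − 8.57×2.2 = 5.15 V.
Since V_CE = 5.15 V > V_CE(sat) ≈ 0.2 V, the transistor is in the active region as assumed.

I_C ≈ 8.6 mA, V_CE ≈ 5.2 V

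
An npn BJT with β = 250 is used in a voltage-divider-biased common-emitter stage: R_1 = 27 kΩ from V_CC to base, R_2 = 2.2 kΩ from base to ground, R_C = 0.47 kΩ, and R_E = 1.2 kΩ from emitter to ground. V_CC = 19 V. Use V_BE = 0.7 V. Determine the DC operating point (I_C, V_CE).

Thevenize the base divider: V_Th = V_CC·R_2/(R_1+R_2) = 19×2.2/29.2 = 1.43 V, R_Th = R_1‖R_2 = 2.03 kΩ.
Base-emitter loop: V_Th = I_B·R_Th + V_BE + (β+1)I_B·R_E, so I_B = (1.43 − 0.7) / (2.03 + 251×1.2) = 0.00241 mA.
I_C = β·I_B = 250×0.00241 = 0.603 mA, and I_E = (β+1)I_B = 0.605 mA.
V_CE = V_CC − I_C·R_C − I_E·R_E = 19 − 0.603×0.47 − 0.605×1.2 = 18 V.
V_CE = 18 V > 0.2 V confirms active-region operation.

I_C ≈ 0.6 mA, V_CE ≈ 18 V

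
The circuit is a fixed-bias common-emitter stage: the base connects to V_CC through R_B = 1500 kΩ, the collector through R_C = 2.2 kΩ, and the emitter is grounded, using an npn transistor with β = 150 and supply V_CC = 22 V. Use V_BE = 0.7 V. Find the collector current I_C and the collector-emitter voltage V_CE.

Base loop: V_CC = I_B·R_B + V_BE, so I_B = (22 − 0.7)/1500 kΩ = 0.0142 mA.
In the active region I_C = β·I_B = 150 × 0.0142 = 2.13 mA.
Collector loop: V_CE = V_CC − I_C·R_C = 22 − 2.13×2.2 = 17.3 V.
Since V_CE = 17.3 V > V_CE(sat) ≈ 0.2 V, the transistor is in the active region as assumed.

I_C ≈ 2.1 mA, V_CE ≈ 17 V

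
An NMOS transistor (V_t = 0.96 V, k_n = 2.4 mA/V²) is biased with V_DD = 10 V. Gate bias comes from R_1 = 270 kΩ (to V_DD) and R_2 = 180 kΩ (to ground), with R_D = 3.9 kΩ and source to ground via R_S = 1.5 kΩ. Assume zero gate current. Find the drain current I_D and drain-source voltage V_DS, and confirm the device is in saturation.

V_G = V_DD·R_2/(R_1+R_2) = 10×180/450 = 4 V.
Assume saturation: I_D = (k_n/2)(V_GS − V_t)² with V_GS = V_G − I_D·R_S = 4 − 1.5·I_D.
Substituting gives 2.7·I_D² − 11.9·I_D + 11.1 = 0, with roots I_D = 1.33 or 3.1 mA.
The root I_D = 3.1 mA gives V_GS = -0.647 V ≤ V_t, so take I_D = 1.33 mA.
Then V_GS = 2.01 V and V_DS = V_DD − I_D(R_D+R_S) = 10 − 1.33×5.4 = 2.84 V.
Saturation requires V_DS ≥ V_GS − V_t = 1.05 V; 2.84 ≥ 1.05 ✓.

I_D ≈ 1.3 mA, V_DS ≈ 2.8 V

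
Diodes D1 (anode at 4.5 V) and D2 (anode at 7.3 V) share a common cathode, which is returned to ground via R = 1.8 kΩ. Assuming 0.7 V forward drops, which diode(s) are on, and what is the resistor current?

Only D2 conducts; I_R ≈ 3.7 mA

Assume both conduct. Then node N would need to be at both 4.5−0.7 = 3.8 V and 7.3−0.7 = 6.6 V, which is impossible.
Assume only D2 conducts: V_N = 7.3 − 0.7 = 6.6 V, so I_R = 6.6/1.8 = 3.67 mA.
Check D1: its anode-to-cathode voltage is 4.5 − 6.6 = -2.1 V < 0.7 V, so it is off. The assumption is consistent.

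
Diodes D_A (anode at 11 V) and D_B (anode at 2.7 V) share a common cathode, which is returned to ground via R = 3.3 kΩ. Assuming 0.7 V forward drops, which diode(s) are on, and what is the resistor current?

Only D_A conducts; I_R ≈ 3.1 mA

Assume both conduct. Then node N would need to be at both 11−0.7 = 10.3 V and 2.7−0.7 = 2 V, which is impossible.
Assume only D_A conducts: V_N = 11 − 0.7 = 10.3 V, so I_R = 10.3/3.3 = 3.12 mA.
Check D_B: its anode-to-cathode voltage is 2.7 − 10.3 = -7.6 V < 0.7 V, so it is off. The assumption is consistent.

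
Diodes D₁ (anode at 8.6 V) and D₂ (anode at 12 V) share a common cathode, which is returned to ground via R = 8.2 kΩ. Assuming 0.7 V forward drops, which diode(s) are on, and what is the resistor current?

Only D₂ conducts; I_R ≈ 1.4 mA

Assume both conduct. Then node N would need to be at both 8.6−0.7 = 7.9 V and 12−0.7 = 11.3 V, which is impossible.
Assume only D₂ conducts: V_N = 12 − 0.7 = 11.3 V, so I_R = 11.3/8.2 = 1.38 mA.
Check D₁: its anode-to-cathode voltage is 8.6 − 11.3 = -2.7 V < 0.7 V, so it is off. The assumption is consistent.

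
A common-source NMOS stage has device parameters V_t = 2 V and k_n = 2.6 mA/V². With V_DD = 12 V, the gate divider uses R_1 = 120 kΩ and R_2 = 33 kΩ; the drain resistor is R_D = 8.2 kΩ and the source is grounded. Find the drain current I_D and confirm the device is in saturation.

V_G = V_DD·R_2/(R_1+R_2) = 12×33/153 = 2.59 V. With the source grounded, V_GS = V_G = 2.59 V.
Assume saturation: I_D = (k_n/2)(V_GS − V_t)² = (2.6/2)×(2.59 − 2)² = 1.3×0.588² = 0.45 mA.
V_DS = V_DD − I_D·R_D = 12 − 0.45×8.2 = 8.31 V.
Saturation requires V_DS ≥ V_GS − V_t = 0.588 V; 8.31 ≥ 0.588 ✓.

I_D ≈ 0.45 mA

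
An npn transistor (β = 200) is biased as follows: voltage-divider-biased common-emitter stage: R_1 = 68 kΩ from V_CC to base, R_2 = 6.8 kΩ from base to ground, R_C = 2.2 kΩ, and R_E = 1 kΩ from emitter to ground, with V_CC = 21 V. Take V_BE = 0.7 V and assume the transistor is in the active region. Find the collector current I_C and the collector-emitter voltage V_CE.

Thevenize the base divider: V_Th = V_CC·R_2/(R_1+R_2) = 21×6.8/74.8 = 1.91 V, R_Th = R_1‖R_2 = 6.18 kΩ.
Base-emitter loop: V_Th = I_B·R_Th + V_BE + (β+1)I_B·R_E, so I_B = (1.91 − 0.7) / (6.18 + 201×1) = 0.00584 mA.
I_C = β·I_B = 200×0.00584 = 1.17 mA, and I_E = (β+1)I_B = 1.17 mA.
V_CE = V_CC − I_C·R_C − I_E·R_E = 21 − 1.17×2.2 − 1.17×1 = 17.3 V.
V_CE = 17.3 V > 0.2 V confirms active-region operation.

I_C ≈ 1.2 mA, V_CE ≈ 17 V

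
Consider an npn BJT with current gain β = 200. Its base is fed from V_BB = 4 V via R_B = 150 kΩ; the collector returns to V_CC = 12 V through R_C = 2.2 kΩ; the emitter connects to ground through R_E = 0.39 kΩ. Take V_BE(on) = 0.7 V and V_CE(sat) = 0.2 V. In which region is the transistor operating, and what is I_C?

Assume active. Base-emitter loop: I_B = (V_BB − V_BE)/(R_B + (β+1)R_E) = (4 − 0.7)/(150 + 201×0.39) = 0.0144 mA.
I_C = β·I_B = 200×0.0144 = 2.89 mA.
V_CE = V_CC − I_C·R_C − I_E·R_E = 12 − 2.89×2.2 − 2.9×0.39 = 4.51 V > V_CE(sat), so the active-region assumption holds.

active; I_C ≈ 2.9 mA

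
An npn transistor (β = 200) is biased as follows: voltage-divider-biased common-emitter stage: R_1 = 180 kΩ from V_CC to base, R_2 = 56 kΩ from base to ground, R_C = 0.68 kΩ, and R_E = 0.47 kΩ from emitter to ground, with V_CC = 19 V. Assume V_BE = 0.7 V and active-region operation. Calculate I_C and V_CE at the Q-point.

Thevenize the base divider: V_Th = V_CC·R_2/(R_1+R_2) = 19×56/236 = 4.51 V, R_Th = R_1‖R_2 = 42.7 kΩ.
Base-emitter loop: V_Th = I_B·R_Th + V_BE + (β+1)I_B·R_E, so I_B = (4.51 − 0.7) / (42.7 + 201×0.47) = 0.0278 mA.
I_C = β·I_B = 200×0.0278 = 5.55 mA, and I_E = (β+1)I_B = 5.58 mA.
V_CE = V_CC − I_C·R_C − I_E·R_E = 19 − 5.55×0.68 − 5.58×0.47 = 12.6 V.
V_CE = 12.6 V > 0.2 V confirms active-region operation.

I_C ≈ 5.6 mA, V_CE ≈ 13 V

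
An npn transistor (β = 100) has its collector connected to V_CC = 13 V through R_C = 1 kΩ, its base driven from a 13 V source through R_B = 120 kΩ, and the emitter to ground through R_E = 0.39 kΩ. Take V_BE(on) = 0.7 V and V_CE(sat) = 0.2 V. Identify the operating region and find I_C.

Assume active. Base-emitter loop: I_B = (V_BB − V_BE)/(R_B + (β+1)R_E) = (13 − 0.7)/(120 + 101×0.39) = 0.0772 mA.
I_C = β·I_B = 100×0.0772 = 7.72 mA.
V_CE = V_CC − I_C·R_C − I_E·R_E = 13 − 7.72×1 − 7.79×0.39 = 2.24 V > V_CE(sat), so the active-region assumption holds.

active; I_C ≈ 7.7 mA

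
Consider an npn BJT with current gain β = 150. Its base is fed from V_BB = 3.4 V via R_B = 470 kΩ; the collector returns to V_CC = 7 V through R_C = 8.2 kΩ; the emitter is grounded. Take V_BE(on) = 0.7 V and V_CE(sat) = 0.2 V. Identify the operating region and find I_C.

Assume active: I_B = (3.4 − 0.7)/470 = 0.00574 mA, giving I_C = β·I_B = 0.862 mA.
But then V_CE = 7 − 0.862×8.2 = -0.066 V < V_CE(sat) = 0.2 V — impossible in the active region.
So the transistor is saturated. With V_CE = 0.2 V, I_C = (V_CC − 0.2)/R_C = 6.8/8.2 = 0.829 mA.
Check: β·I_B = 0.862 mA > I_C = 0.829 mA, confirming saturation.

saturation; I_C ≈ 0.83 mA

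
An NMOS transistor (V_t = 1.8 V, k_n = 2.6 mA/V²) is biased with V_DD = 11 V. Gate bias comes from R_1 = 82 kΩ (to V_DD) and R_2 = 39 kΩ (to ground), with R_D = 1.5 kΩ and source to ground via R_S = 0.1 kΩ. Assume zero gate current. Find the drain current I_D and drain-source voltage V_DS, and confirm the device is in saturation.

I_D ≈ 2.8 mA, V_DS ≈ 6.5 V

V_G = V_DD·R_2/(R_1+R_2) = 11×39/121 = 3.55 V.
Assume saturation: I_D = (k_n/2)(V_GS − V_t)² with V_GS = V_G − I_D·R_S = 3.55 − 0.1·I_D.
Substituting gives 0.013·I_D² − 1.45·I_D + 3.96 = 0, with roots I_D = 2.79 or 109 mA.
The root I_D = 109 mA gives V_GS = -7.36 V ≤ V_t, so take I_D = 2.79 mA.
Then V_GS = 3.27 V and V_DS = V_DD − I_D(R_D+R_S) = 11 − 2.79×1.6 = 6.53 V.
Saturation requires V_DS ≥ V_GS − V_t = 1.47 V; 6.53 ≥ 1.47 ✓.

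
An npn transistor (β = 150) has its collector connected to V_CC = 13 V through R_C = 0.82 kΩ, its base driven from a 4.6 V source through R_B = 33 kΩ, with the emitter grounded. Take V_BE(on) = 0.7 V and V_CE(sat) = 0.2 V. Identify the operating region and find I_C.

saturation; I_C ≈ 16 mA

Assume active: I_B = (4.6 − 0.7)/33 = 0.118 mA, giving I_C = β·I_B = 17.7 mA.
But then V_CE = 13 − 17.7×0.82 = -1.54 V < V_CE(sat) = 0.2 V — impossible in the active region.
So the transistor is saturated. With V_CE = 0.2 V, I_C = (V_CC − 0.2)/R_C = 12.8/0.82 = 15.6 mA.
Check: β·I_B = 17.7 mA > I_C = 15.6 mA, confirming saturation.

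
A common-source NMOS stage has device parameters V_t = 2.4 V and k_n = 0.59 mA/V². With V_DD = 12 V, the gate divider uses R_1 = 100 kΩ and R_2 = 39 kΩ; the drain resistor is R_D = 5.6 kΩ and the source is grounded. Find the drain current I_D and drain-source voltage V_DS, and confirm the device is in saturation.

V_G = V_DD·R_2/(R_1+R_2) = 12×39/139 = 3.37 V. With the source grounded, V_GS = V_G = 3.37 V.
Assume saturation: I_D = (k_n/2)(V_GS − V_t)² = (0.59/2)×(3.37 − 2.4)² = 0.295×0.967² = 0.276 mA.
V_DS = V_DD − I_D·R_D = 12 − 0.276×5.6 = 10.5 V.
Saturation requires V_DS ≥ V_GS − V_t = 0.967 V; 10.5 ≥ 0.967 ✓.

I_D ≈ 0.28 mA, V_DS ≈ 10 V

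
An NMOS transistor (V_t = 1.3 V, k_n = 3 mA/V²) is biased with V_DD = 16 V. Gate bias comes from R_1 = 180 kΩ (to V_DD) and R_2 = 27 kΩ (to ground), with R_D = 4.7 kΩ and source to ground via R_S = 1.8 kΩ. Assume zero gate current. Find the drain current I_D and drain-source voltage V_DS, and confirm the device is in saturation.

I_D ≈ 0.22 mA, V_DS ≈ 15 V

V_G = V_DD·R_2/(R_1+R_2) = 16×27/207 = 2.09 V.
Assume saturation: I_D = (k_n/2)(V_GS − V_t)² with V_GS = V_G − I_D·R_S = 2.09 − 1.8·I_D.
Substituting gives 4.86·I_D² − 5.25·I_D + 0.929 = 0, with roots I_D = 0.223 or 0.857 mA.
The root I_D = 0.857 mA gives V_GS = 0.544 V ≤ V_t, so take I_D = 0.223 mA.
Then V_GS = 1.69 V and V_DS = V_DD − I_D(R_D+R_S) = 16 − 0.223×6.5 = 14.6 V.
Saturation requires V_DS ≥ V_GS − V_t = 0.386 V; 14.6 ≥ 0.386 ✓.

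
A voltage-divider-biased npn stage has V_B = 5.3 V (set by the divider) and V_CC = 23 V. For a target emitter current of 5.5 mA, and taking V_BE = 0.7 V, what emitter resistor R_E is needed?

V_E = V_B − V_BE = 5.3 − 0.7 = 4.6 V.
R_E = V_E / I_E = 4.6 / 5.5 = 0.836 kΩ.

R_E ≈ 0.84 kΩ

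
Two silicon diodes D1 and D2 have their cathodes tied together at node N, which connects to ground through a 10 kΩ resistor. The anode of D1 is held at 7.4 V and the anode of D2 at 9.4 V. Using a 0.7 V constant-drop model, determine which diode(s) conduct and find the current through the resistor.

Assume both conduct. Then node N would need to be at both 7.4−0.7 = 6.7 V and 9.4−0.7 = 8.7 V, which is impossible.
Assume only D2 conducts: V_N = 9.4 − 0.7 = 8.7 V, so I_R = 8.7/10 = 0.87 mA.
Check D1: its anode-to-cathode voltage is 7.4 − 8.7 = -1.3 V < 0.7 V, so it is off. The assumption is consistent.

Only D2 conducts; I_R ≈ 0.87 mA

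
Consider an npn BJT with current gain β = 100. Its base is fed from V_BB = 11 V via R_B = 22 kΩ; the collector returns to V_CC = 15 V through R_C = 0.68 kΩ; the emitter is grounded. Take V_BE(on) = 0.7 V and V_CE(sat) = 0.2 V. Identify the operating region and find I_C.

Assume active: I_B = (11 − 0.7)/22 = 0.468 mA, giving I_C = β·I_B = 46.8 mA.
But then V_CE = 15 − 46.8×0.68 = -16.8 V < V_CE(sat) = 0.2 V — impossible in the active region.
So the transistor is saturated. With V_CE = 0.2 V, I_C = (V_CC − 0.2)/R_C = 14.8/0.68 = 21.8 mA.
Check: β·I_B = 46.8 mA > I_C = 21.8 mA, confirming saturation.

saturation; I_C ≈ 22 mA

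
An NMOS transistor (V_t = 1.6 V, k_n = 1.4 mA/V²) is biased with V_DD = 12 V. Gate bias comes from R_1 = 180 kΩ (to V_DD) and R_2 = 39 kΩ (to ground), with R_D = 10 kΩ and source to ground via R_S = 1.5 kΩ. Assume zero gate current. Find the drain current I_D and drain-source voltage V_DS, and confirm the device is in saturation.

I_D ≈ 0.1 mA, V_DS ≈ 11 V

V_G = V_DD·R_2/(R_1+R_2) = 12×39/219 = 2.14 V.
Assume saturation: I_D = (k_n/2)(V_GS − V_t)² with V_GS = V_G − I_D·R_S = 2.14 − 1.5·I_D.
Substituting gives 1.57·I_D² − 2.13·I_D + 0.202 = 0, with roots I_D = 0.103 or 1.25 mA.
The root I_D = 1.25 mA gives V_GS = 0.265 V ≤ V_t, so take I_D = 0.103 mA.
Then V_GS = 1.98 V and V_DS = V_DD − I_D(R_D+R_S) = 12 − 0.103×11.5 = 10.8 V.
Saturation requires V_DS ≥ V_GS − V_t = 0.383 V; 10.8 ≥ 0.383 ✓.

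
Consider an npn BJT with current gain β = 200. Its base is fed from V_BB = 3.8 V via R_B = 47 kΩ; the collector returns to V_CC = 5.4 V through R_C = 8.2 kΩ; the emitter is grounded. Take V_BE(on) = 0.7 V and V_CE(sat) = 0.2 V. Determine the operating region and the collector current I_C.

Assume active: I_B = (3.8 − 0.7)/47 = 0.066 mA, giving I_C = β·I_B = 13.2 mA.
But then V_CE = 5.4 − 13.2×8.2 = -103 V < V_CE(sat) = 0.2 V — impossible in the active region.
So the transistor is saturated. With V_CE = 0.2 V, I_C = (V_CC − 0.2)/R_C = 5.2/8.2 = 0.634 mA.
Check: β·I_B = 13.2 mA > I_C = 0.634 mA, confirming saturation.

saturation; I_C ≈ 0.63 mA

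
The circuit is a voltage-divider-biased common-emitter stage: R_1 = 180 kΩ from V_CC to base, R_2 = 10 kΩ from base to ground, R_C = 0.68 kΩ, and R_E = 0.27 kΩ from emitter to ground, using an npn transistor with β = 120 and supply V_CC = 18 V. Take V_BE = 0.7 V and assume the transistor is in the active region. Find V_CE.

V_CE ≈ 17 V

Thevenize the base divider: V_Th = V_CC·R_2/(R_1+R_2) = 18×10/190 = 0.947 V, R_Th = R_1‖R_2 = 9.47 kΩ.
Base-emitter loop: V_Th = I_B·R_Th + V_BE + (β+1)I_B·R_E, so I_B = (0.947 − 0.7) / (9.47 + 121×0.27) = 0.00587 mA.
I_C = β·I_B = 120×0.00587 = 0.704 mA, and I_E = (β+1)I_B = 0.71 mA.
V_CE = V_CC − I_C·R_C − I_E·R_E = 18 − 0.704×0.68 − 0.71×0.27 = 17.3 V.
V_CE = 17.3 V > 0.2 V confirms active-region operation.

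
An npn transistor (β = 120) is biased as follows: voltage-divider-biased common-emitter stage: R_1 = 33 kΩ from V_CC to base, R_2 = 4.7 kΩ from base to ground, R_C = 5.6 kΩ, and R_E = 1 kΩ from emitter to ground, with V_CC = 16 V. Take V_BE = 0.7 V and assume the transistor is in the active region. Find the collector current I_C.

I_C ≈ 1.2 mA

Thevenize the base divider: V_Th = V_CC·R_2/(R_1+R_2) = 16×4.7/37.7 = 1.99 V, R_Th = R_1‖R_2 = 4.11 kΩ.
Base-emitter loop: V_Th = I_B·R_Th + V_BE + (β+1)I_B·R_E, so I_B = (1.99 − 0.7) / (4.11 + 121×1) = 0.0103 mA.
I_C = β·I_B = 120×0.0103 = 1.24 mA, and I_E = (β+1)I_B = 1.25 mA.
V_CE = V_CC − I_C·R_C − I_E·R_E = 16 − 1.24×5.6 − 1.25×1 = 7.79 V.
V_CE = 7.79 V > 0.2 V confirms active-region operation.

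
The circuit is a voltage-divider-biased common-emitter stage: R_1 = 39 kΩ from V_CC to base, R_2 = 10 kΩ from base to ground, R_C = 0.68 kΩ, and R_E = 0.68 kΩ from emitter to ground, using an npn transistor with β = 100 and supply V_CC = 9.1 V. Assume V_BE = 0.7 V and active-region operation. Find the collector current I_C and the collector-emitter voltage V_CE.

Thevenize the base divider: V_Th = V_CC·R_2/(R_1+R_2) = 9.1×10/49 = 1.86 V, R_Th = R_1‖R_2 = 7.96 kΩ.
Base-emitter loop: V_Th = I_B·R_Th + V_BE + (β+1)I_B·R_E, so I_B = (1.86 − 0.7) / (7.96 + 101×0.68) = 0.0151 mA.
I_C = β·I_B = 100×0.0151 = 1.51 mA, and I_E = (β+1)I_B = 1.52 mA.
V_CE = V_CC − I_C·R_C − I_E·R_E = 9.1 − 1.51×0.68 − 1.52×0.68 = 7.04 V.
V_CE = 7.04 V > 0.2 V confirms active-region operation.

I_C ≈ 1.5 mA, V_CE ≈ 7 V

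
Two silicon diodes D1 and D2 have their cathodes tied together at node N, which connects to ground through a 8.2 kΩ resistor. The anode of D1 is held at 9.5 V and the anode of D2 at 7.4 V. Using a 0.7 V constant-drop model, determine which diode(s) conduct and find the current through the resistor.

Assume both conduct. Then node N would need to be at both 9.5−0.7 = 8.8 V and 7.4−0.7 = 6.7 V, which is impossible.
Assume only D1 conducts: V_N = 9.5 − 0.7 = 8.8 V, so I_R = 8.8/8.2 = 1.07 mA.
Check D2: its anode-to-cathode voltage is 7.4 − 8.8 = -1.4 V < 0.7 V, so it is off. The assumption is consistent.

Only D1 conducts; I_R ≈ 1.1 mA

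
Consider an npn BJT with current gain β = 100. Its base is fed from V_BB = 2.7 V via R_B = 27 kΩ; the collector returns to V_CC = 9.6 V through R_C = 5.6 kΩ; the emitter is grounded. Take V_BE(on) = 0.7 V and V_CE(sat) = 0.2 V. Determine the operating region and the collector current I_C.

Assume active: I_B = (2.7 − 0.7)/27 = 0.0741 mA, giving I_C = β·I_B = 7.41 mA.
But then V_CE = 9.6 − 7.41×5.6 = -31.9 V < V_CE(sat) = 0.2 V — impossible in the active region.
So the transistor is saturated. With V_CE = 0.2 V, I_C = (V_CC − 0.2)/R_C = 9.4/5.6 = 1.68 mA.
Check: β·I_B = 7.41 mA > I_C = 1.68 mA, confirming saturation.

saturation; I_C ≈ 1.7 mA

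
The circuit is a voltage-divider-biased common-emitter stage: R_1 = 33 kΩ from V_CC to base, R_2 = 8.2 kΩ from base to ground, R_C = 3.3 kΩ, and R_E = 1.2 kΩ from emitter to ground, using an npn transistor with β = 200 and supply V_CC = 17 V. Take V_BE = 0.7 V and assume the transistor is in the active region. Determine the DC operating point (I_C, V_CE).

Thevenize the base divider: V_Th = V_CC·R_2/(R_1+R_2) = 17×8.2/41.2 = 3.38 V, R_Th = R_1‖R_2 = 6.57 kΩ.
Base-emitter loop: V_Th = I_B·R_Th + V_BE + (β+1)I_B·R_E, so I_B = (3.38 − 0.7) / (6.57 + 201×1.2) = 0.0108 mA.
I_C = β·I_B = 200×0.0108 = 2.17 mA, and I_E = (β+1)I_B = 2.18 mA.
V_CE = V_CC − I_C·R_C − I_E·R_E = 17 − 2.17×3.3 − 2.18×1.2 = 7.24 V.
V_CE = 7.24 V > 0.2 V confirms active-region operation.

I_C ≈ 2.2 mA, V_CE ≈ 7.2 V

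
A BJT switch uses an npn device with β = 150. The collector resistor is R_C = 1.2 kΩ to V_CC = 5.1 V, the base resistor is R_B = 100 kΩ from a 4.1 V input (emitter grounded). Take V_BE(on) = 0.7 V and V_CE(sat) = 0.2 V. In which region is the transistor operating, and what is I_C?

Assume active: I_B = (4.1 − 0.7)/100 = 0.034 mA, giving I_C = β·I_B = 5.1 mA.
But then V_CE = 5.1 − 5.1×1.2 = -1.02 V < V_CE(sat) = 0.2 V — impossible in the active region.
So the transistor is saturated. With V_CE = 0.2 V, I_C = (V_CC − 0.2)/R_C = 4.9/1.2 = 4.08 mA.
Check: β·I_B = 5.1 mA > I_C = 4.08 mA, confirming saturation.

saturation; I_C ≈ 4.1 mA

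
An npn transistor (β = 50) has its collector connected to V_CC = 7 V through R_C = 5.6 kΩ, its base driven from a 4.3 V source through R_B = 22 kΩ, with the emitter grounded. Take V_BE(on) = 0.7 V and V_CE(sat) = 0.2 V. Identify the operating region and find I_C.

saturation; I_C ≈ 1.2 mA

Assume active: I_B = (4.3 − 0.7)/22 = 0.164 mA, giving I_C = β·I_B = 8.18 mA.
But then V_CE = 7 − 8.18×5.6 = -38.8 V < V_CE(sat) = 0.2 V — impossible in the active region.
So the transistor is saturated. With V_CE = 0.2 V, I_C = (V_CC − 0.2)/R_C = 6.8/5.6 = 1.21 mA.
Check: β·I_B = 8.18 mA > I_C = 1.21 mA, confirming saturation.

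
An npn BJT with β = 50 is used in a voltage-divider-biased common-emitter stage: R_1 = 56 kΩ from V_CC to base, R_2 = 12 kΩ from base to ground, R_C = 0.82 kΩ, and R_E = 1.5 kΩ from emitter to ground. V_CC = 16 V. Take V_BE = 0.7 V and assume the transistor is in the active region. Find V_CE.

V_CE ≈ 13 V

Thevenize the base divider: V_Th = V_CC·R_2/(R_1+R_2) = 16×12/68 = 2.82 V, R_Th = R_1‖R_2 = 9.88 kΩ.
Base-emitter loop: V_Th = I_B·R_Th + V_BE + (β+1)I_B·R_E, so I_B = (2.82 − 0.7) / (9.88 + 51×1.5) = 0.0246 mA.
I_C = β·I_B = 50×0.0246 = 1.23 mA, and I_E = (β+1)I_B = 1.25 mA.
V_CE = V_CC − I_C·R_C − I_E·R_E = 16 − 1.23×0.82 − 1.25×1.5 = 13.1 V.
V_CE = 13.1 V > 0.2 V confirms active-region operation.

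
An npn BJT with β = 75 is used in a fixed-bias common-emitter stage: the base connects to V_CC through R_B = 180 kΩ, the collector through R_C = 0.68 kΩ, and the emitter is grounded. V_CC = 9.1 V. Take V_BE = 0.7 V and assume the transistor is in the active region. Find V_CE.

Base loop: V_CC = I_B·R_B + V_BE, so I_B = (9.1 − 0.7)/180 kΩ = 0.0467 mA.
In the active region I_C = β·I_B = 75 × 0.0467 = 3.5 mA.
Collector loop: V_CE = V_CC − I_C·R_C = 9.1 − 3.5×0.68 = 6.72 V.
Since V_CE = 6.72 V > V_CE(sat) ≈ 0.2 V, the transistor is in the active region as assumed.

V_CE ≈ 6.7 V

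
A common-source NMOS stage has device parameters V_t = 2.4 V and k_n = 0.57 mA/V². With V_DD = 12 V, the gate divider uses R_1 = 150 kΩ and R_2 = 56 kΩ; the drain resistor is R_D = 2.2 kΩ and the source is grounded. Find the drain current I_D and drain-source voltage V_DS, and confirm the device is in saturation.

I_D ≈ 0.21 mA, V_DS ≈ 12 V

V_G = V_DD·R_2/(R_1+R_2) = 12×56/206 = 3.26 V. With the source grounded, V_GS = V_G = 3.26 V.
Assume saturation: I_D = (k_n/2)(V_GS − V_t)² = (0.57/2)×(3.26 − 2.4)² = 0.285×0.862² = 0.212 mA.
V_DS = V_DD − I_D·R_D = 12 − 0.212×2.2 = 11.5 V.
Saturation requires V_DS ≥ V_GS − V_t = 0.862 V; 11.5 ≥ 0.862 ✓.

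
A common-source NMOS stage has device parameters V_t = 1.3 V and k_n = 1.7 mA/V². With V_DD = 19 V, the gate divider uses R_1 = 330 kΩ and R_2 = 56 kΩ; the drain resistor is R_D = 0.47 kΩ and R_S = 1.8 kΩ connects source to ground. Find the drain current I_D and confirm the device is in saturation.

V_G = V_DD·R_2/(R_1+R_2) = 19×56/386 = 2.76 V.
Assume saturation: I_D = (k_n/2)(V_GS − V_t)² with V_GS = V_G − I_D·R_S = 2.76 − 1.8·I_D.
Substituting gives 2.75·I_D² − 5.46·I_D + 1.8 = 0, with roots I_D = 0.419 or 1.56 mA.
The root I_D = 1.56 mA gives V_GS = -0.0557 V ≤ V_t, so take I_D = 0.419 mA.
Then V_GS = 2 V and V_DS = V_DD − I_D(R_D+R_S) = 19 − 0.419×2.27 = 18 V.
Saturation requires V_DS ≥ V_GS − V_t = 0.702 V; 18 ≥ 0.702 ✓.

I_D ≈ 0.42 mA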